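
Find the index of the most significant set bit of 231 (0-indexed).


0b11100111. Highest set bit at position 7

7


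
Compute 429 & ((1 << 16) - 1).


429 & 65535 = 429

429


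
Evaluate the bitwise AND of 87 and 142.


0b1010111 & 0b10001110 = 0b110 = 6

6


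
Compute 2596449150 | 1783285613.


0b10011010110000101010101101111110 | 0b1101010010010101100011101101101 = 0b11111010110010101110111101111111 = 4207603583

4207603583


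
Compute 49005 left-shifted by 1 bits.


0b1011111101101101 << 1 = 0b10111111011011010 = 98010

98010


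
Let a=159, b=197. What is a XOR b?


159 ^ 197 = 90

90


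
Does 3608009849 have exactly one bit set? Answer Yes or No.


0b11010111000011011101110001111001. Multiple bits set => No

No


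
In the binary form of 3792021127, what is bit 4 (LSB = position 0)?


0b11100010000001011010011010000111, position 4 = 0

0


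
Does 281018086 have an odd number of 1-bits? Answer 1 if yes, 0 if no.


0b10000101111111111111011100110 has 20 ones => parity 0

0


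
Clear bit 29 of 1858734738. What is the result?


1858734738 & ~(1 << 29) = 1321863826

1321863826


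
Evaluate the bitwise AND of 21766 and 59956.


0b101010100000110 & 0b1110101000110100 = 0b100000000000100 = 16388

16388


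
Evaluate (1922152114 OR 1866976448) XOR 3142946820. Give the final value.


Step 1: 1922152114 | 1866976448 = 2144861938
Step 2: 2144861938 ^ 3142946820 = 3296882422

3296882422


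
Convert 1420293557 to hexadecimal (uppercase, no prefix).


1420293557 = 54A7F5B5 hex

54A7F5B5


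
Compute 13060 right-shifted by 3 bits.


0b11001100000100 >> 3 = 0b11001100000 = 1632

1632


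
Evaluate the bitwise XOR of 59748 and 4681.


0b1110100101100100 ^ 0b1001001001001 = 0b1111101100101101 = 64301

64301


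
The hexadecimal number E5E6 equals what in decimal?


E5E6 hex = 58854 decimal

58854


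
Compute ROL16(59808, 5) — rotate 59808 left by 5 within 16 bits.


Rotate 0b1110100110100000 left by 5 (16-bit) = 0b11010000011101 = 13341

13341


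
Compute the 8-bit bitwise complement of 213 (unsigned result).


~0b11010101 = 0b101010 = 42 (8-bit unsigned)

42


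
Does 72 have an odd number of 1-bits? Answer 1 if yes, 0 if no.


0b1001000 has 2 ones => parity 0

0


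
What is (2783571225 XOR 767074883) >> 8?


Step 1: 2783571225 ^ 767074883 = 2287030106
Step 2: 2287030106 >> 8 = 8933711

8933711


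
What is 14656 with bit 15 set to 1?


14656 | (1 << 15) = 14656 | 32768 = 47424

47424


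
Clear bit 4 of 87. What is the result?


87 & ~(1 << 4) = 71

71


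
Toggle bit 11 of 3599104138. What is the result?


3599104138 ^ (1 << 11) = 3599104138 ^ 2048 = 3599102090

3599102090


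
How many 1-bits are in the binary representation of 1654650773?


0b1100010100111111111011110010101 has 20 set bits

20


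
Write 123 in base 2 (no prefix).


123 = 1111011 in binary

1111011


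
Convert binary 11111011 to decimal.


11111011 in decimal = 251

251


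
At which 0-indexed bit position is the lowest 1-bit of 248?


0b11111000. Lowest set bit at position 3

3


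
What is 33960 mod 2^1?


33960 & 1 = 0

0


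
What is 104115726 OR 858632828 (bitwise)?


0b110001101001010111000001110 | 0b110011001011011011001001111100 = 0b110111001111011011111001111110 = 926793342

926793342


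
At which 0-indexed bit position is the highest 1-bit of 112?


0b1110000. Highest set bit at position 6

6


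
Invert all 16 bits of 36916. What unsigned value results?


36916 ^ 65535 = 28619

28619


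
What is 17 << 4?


0b10001 << 4 = 0b100010000 = 272

272


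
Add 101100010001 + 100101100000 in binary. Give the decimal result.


101100010001 + 100101100000 = 1010001110001 = 5233

5233


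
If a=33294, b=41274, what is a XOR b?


33294 ^ 41274 = 9012

9012


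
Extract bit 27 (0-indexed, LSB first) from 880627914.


0b110100011111010101000011001010, position 27 = 0

0


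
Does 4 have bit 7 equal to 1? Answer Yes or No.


0b100, bit 7 = 0. No

No


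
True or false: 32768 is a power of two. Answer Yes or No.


0b1000000000000000. Only one bit set => Yes

Yes


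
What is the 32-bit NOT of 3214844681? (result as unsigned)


~0b10111111100111101010001100001001 = 0b1000000011000010101110011110110 = 1080122614 (32-bit unsigned)

1080122614


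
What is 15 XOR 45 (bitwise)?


0b1111 ^ 0b101101 = 0b100010 = 34

34


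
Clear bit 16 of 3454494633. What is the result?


3454494633 & ~(1 << 16) = 3454429097

3454429097


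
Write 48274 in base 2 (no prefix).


48274 = 1011110010010010 in binary

1011110010010010


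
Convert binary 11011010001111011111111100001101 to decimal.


11011010001111011111111100001101 in decimal = 3661496077

3661496077


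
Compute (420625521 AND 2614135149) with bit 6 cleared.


Step 1: 420625521 & 2614135149 = 420481121
Step 2: 420481121 & ~(1 << 6) = 420481057

420481057


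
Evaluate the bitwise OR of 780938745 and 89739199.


0b101110100011000010110111111001 | 0b101010110010100111110111111 = 0b101111110111010110111111111111 = 803041279

803041279


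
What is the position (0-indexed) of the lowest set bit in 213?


0b11010101. Lowest set bit at position 0

0


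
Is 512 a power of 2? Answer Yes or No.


0b1000000000. Only one bit set => Yes

Yes


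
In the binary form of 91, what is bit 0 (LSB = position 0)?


0b1011011, position 0 = 1

1


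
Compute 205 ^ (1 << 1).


205 ^ (1 << 1) = 205 ^ 2 = 207

207


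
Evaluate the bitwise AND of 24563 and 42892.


0b101111111110011 & 0b1010011110001100 = 0b11110000000 = 1920

1920


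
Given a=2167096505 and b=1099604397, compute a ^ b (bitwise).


2167096505 ^ 1099604397 = 3231835412

3231835412


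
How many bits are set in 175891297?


0b1010011110111110001101100001 has 16 set bits

16


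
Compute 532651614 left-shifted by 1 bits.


0b11111101111111001111001011110 << 1 = 0b111111011111110011110010111100 = 1065303228

1065303228


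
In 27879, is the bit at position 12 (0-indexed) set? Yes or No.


0b110110011100111, bit 12 = 0. No

No


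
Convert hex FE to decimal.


FE hex = 254 decimal

254


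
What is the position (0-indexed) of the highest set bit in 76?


0b1001100. Highest set bit at position 6

6


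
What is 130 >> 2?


0b10000010 >> 2 = 0b100000 = 32

32


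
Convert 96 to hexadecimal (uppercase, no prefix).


96 = 60 hex

60


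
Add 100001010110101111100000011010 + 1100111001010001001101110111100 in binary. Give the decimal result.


100001010110101111100000011010 + 1100111001010001001101110111100 = 10001000100000111001001111010110 = 2290324438

2290324438


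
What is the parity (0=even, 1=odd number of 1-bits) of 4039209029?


0b11110000110000010111000001000101 has 13 ones => parity 1

1


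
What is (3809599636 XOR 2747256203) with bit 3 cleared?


Step 1: 3809599636 ^ 2747256203 = 1085156639
Step 2: 1085156639 & ~(1 << 3) = 1085156631

1085156631


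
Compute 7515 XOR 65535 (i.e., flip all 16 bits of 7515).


7515 ^ 65535 = 58020

58020


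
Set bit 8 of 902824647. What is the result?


902824647 | (1 << 8) = 902824647 | 256 = 902824903

902824903


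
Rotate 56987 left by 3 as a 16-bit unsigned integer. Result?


Rotate 0b1101111010011011 left by 3 (16-bit) = 0b1111010011011110 = 62686

62686


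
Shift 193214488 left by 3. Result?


0b1011100001000011100000011000 << 3 = 0b1011100001000011100000011000000 = 1545715904

1545715904


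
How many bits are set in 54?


0b110110 has 4 set bits

4


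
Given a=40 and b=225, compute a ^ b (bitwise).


40 ^ 225 = 201

201


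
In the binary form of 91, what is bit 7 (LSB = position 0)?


0b1011011, position 7 = 0

0


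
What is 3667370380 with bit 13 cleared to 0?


3667370380 & ~(1 << 13) = 3667362188

3667362188


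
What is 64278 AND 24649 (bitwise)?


0b1111101100010110 & 0b110000001001001 = 0b110000000000000 = 24576

24576


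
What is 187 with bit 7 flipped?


187 ^ (1 << 7) = 187 ^ 128 = 59

59


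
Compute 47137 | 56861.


0b1011100000100001 | 0b1101111000011101 = 0b1111111000111101 = 65085

65085


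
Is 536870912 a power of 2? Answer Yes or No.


0b100000000000000000000000000000. Only one bit set => Yes

Yes


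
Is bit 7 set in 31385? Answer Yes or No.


0b111101010011001, bit 7 = 1. Yes

Yes


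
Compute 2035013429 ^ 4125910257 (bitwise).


0b1111001010010111101011100110101 ^ 0b11110101111011000110010011110001 = 0b10001100101001111011001111000100 = 2359800772

2359800772


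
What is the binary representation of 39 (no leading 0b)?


39 = 100111 in binary

100111


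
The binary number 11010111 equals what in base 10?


11010111 in decimal = 215

215


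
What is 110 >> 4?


0b1101110 >> 4 = 0b110 = 6

6


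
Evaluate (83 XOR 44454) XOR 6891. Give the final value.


Step 1: 83 ^ 44454 = 44533
Step 2: 44533 ^ 6891 = 46878

46878


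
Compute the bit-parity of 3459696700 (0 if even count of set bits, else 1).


0b11001110001101101100100000111100 has 16 ones => parity 0

0


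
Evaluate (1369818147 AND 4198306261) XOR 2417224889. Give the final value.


Step 1: 1369818147 & 4198306261 = 1344602113
Step 2: 1344602113 ^ 2417224889 = 3224825016

3224825016


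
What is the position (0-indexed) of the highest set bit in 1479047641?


0b1011000001010000111100111011001. Highest set bit at position 30

30


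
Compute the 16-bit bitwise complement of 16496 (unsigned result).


~0b100000001110000 = 0b1011111110001111 = 49039 (16-bit unsigned)

49039


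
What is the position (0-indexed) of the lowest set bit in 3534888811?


0b11010010101100100001111101101011. Lowest set bit at position 0

0


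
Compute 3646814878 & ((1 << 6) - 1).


3646814878 & 63 = 30

30


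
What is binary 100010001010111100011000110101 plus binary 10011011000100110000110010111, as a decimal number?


100010001010111100011000110101 + 10011011000100110000110010111 = 110101100011100010011111001100 = 898508748

898508748


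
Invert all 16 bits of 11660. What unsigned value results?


11660 ^ 65535 = 53875

53875


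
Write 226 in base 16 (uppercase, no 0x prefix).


226 = E2 hex

E2


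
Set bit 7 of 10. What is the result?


10 | (1 << 7) = 10 | 128 = 138

138


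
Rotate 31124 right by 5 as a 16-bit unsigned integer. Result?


Rotate 0b111100110010100 right by 5 (16-bit) = 0b1010001111001100 = 41932

41932


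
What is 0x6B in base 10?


6B hex = 107 decimal

107


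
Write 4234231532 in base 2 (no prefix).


4234231532 = 11111100011000010011111011101100 in binary

11111100011000010011111011101100


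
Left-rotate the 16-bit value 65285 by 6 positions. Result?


Rotate 0b1111111100000101 left by 6 (16-bit) = 0b1100000101111111 = 49535

49535


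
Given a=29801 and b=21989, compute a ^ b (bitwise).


29801 ^ 21989 = 8588

8588


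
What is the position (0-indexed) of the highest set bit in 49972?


0b1100001100110100. Highest set bit at position 15

15


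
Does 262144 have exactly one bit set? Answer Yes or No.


0b1000000000000000000. Only one bit set => Yes

Yes


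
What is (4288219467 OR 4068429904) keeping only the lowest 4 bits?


Step 1: 4288219467 | 4068429904 = 4294924635
Step 2: 4294924635 & 15 = 11

11


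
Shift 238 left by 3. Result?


0b11101110 << 3 = 0b11101110000 = 1904

1904


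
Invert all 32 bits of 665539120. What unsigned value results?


665539120 ^ 4294967295 = 3629428175

3629428175


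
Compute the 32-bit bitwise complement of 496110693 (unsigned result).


~0b11101100100100000110001100101 = 0b11100010011011011111001110011010 = 3798856602 (32-bit unsigned)

3798856602


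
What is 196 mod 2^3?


196 & 7 = 4

4


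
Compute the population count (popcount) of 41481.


0b1010001000001001 has 5 set bits

5


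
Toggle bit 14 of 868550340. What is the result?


868550340 ^ (1 << 14) = 868550340 ^ 16384 = 868566724

868566724


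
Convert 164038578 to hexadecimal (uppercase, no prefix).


164038578 = 9C707B2 hex

9C707B2


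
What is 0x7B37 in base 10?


7B37 hex = 31543 decimal

31543


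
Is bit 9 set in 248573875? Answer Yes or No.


0b1110110100001110111110110011, bit 9 = 1. Yes

Yes


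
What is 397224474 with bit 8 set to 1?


397224474 | (1 << 8) = 397224474 | 256 = 397224730

397224730


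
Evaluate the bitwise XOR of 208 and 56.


0b11010000 ^ 0b111000 = 0b11101000 = 232

232


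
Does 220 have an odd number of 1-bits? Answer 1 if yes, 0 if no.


0b11011100 has 5 ones => parity 1

1


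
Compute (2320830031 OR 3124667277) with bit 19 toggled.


Step 1: 2320830031 | 3124667277 = 3128930255
Step 2: 3128930255 ^ (1 << 19) = 3128930255 ^ 524288 = 3128405967

3128405967


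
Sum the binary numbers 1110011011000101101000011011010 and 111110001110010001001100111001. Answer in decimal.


1110011011000101101000011011010 + 111110001110010001001100111001 = 10110001100110111110010000010011 = 2979783699

2979783699


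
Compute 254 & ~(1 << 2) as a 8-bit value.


254 & ~(1 << 2) = 250

250


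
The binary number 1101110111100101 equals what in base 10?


1101110111100101 in decimal = 56805

56805


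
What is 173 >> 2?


0b10101101 >> 2 = 0b101011 = 43

43


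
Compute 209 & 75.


0b11010001 & 0b1001011 = 0b1000001 = 65

65


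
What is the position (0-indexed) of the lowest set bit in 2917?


0b101101100101. Lowest set bit at position 0

0


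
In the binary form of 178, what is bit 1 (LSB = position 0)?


0b10110010, position 1 = 1

1


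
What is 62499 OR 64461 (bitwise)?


0b1111010000100011 | 0b1111101111001101 = 0b1111111111101111 = 65519

65519


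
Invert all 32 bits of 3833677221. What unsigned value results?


3833677221 ^ 4294967295 = 461290074

461290074


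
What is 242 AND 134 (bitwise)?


0b11110010 & 0b10000110 = 0b10000010 = 130

130


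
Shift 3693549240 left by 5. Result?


0b11011100001001110001011010111000 << 5 = 0b1101110000100111000101101011100000000 = 118193575680

118193575680


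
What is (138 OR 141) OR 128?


Step 1: 138 | 141 = 143
Step 2: 143 | 128 = 143

143


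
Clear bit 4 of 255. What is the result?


255 & ~(1 << 4) = 239

239


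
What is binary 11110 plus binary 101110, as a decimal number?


11110 + 101110 = 1001100 = 76

76


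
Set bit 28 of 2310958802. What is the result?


2310958802 | (1 << 28) = 2310958802 | 268435456 = 2579394258

2579394258


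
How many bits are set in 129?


0b10000001 has 2 set bits

2


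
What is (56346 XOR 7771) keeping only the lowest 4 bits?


Step 1: 56346 ^ 7771 = 49729
Step 2: 49729 & 15 = 1

1


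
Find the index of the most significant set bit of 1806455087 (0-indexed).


0b1101011101011000101000100101111. Highest set bit at position 30

30


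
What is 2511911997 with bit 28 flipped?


2511911997 ^ (1 << 28) = 2511911997 ^ 268435456 = 2243476541

2243476541


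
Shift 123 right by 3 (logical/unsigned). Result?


0b1111011 >> 3 = 0b1111 = 15

15


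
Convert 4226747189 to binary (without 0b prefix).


4226747189 = 11111011111011110000101100110101 in binary

11111011111011110000101100110101


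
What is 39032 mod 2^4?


39032 & 15 = 8

8


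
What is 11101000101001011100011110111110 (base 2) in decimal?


11101000101001011100011110111110 in decimal = 3903178686

3903178686


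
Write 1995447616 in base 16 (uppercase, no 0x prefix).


1995447616 = 76F01D40 hex

76F01D40


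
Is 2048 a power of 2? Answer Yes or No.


0b100000000000. Only one bit set => Yes

Yes


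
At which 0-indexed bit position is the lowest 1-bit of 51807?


0b1100101001011111. Lowest set bit at position 0

0


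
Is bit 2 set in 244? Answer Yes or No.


0b11110100, bit 2 = 1. Yes

Yes


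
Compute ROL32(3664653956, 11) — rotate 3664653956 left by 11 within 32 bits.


Rotate 0b11011010011011100010111010000100 left by 11 (32-bit) = 0b1110001011101000010011011010011 = 1903437523

1903437523


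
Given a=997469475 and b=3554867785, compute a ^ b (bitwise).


997469475 ^ 3554867785 = 3902199658

3902199658


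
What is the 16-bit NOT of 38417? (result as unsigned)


~0b1001011000010001 = 0b110100111101110 = 27118 (16-bit unsigned)

27118


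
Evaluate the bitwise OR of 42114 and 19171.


0b1010010010000010 | 0b100101011100011 = 0b1110111011100011 = 61155

61155


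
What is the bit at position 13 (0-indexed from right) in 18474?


0b100100000101010, position 13 = 0

0


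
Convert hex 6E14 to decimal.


6E14 hex = 28180 decimal

28180


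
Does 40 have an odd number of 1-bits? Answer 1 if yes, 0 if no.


0b101000 has 2 ones => parity 0

0


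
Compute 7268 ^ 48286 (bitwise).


0b1110001100100 ^ 0b1011110010011110 = 0b1010000011111010 = 41210

41210


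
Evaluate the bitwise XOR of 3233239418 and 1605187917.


0b11000000101101110101000101111010 ^ 0b1011111101011010011100101001101 = 0b10011111000110100110100000110111 = 2669307959

2669307959


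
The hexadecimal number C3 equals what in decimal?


C3 hex = 195 decimal

195


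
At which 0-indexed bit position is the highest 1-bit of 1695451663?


0b1100101000011101000101000001111. Highest set bit at position 30

30


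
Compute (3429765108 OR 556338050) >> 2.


Step 1: 3429765108 | 556338050 = 3983478774
Step 2: 3983478774 >> 2 = 995869693

995869693


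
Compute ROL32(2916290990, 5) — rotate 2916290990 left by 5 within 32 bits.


Rotate 0b10101101110100110001000110101110 left by 5 (32-bit) = 0b10111010011000100011010111010101 = 3126998485

3126998485


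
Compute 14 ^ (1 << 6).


14 ^ (1 << 6) = 14 ^ 64 = 78

78


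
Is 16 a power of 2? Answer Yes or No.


0b10000. Only one bit set => Yes

Yes


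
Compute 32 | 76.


0b100000 | 0b1001100 = 0b1101100 = 108

108


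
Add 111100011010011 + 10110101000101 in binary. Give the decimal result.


111100011010011 + 10110101000101 = 1010011000011000 = 42520

42520


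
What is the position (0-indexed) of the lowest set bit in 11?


0b1011. Lowest set bit at position 0

0


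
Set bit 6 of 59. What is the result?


59 | (1 << 6) = 59 | 64 = 123

123


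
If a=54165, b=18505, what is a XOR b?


54165 ^ 18505 = 39900

39900


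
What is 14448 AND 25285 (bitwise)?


0b11100001110000 & 0b110001011000101 = 0b10000001000000 = 8256

8256


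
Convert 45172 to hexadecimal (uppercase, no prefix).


45172 = B074 hex

B074


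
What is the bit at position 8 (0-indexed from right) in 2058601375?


0b1111010101100111100001110011111, position 8 = 1

1


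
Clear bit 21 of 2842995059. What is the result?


2842995059 & ~(1 << 21) = 2840897907

2840897907


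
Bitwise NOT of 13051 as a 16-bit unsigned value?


~0b11001011111011 = 0b1100110100000100 = 52484 (16-bit unsigned)

52484


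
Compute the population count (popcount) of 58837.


0b1110010111010101 has 10 set bits

10


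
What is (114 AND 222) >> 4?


Step 1: 114 & 222 = 82
Step 2: 82 >> 4 = 5

5


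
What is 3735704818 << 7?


0b11011110101010100101010011110010 << 7 = 0b110111101010101001010100111100100000000 = 478170216704

478170216704


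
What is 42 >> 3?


0b101010 >> 3 = 0b101 = 5

5


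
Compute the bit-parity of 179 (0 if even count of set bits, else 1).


0b10110011 has 5 ones => parity 1

1


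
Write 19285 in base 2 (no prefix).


19285 = 100101101010101 in binary

100101101010101


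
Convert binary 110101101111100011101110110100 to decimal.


110101101111100011101110110100 in decimal = 901659572

901659572


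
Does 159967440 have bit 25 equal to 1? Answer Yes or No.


0b1001100010001110100011010000, bit 25 = 0. No

No


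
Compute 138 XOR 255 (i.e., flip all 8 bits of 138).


138 ^ 255 = 117

117


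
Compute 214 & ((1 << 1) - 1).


214 & 1 = 0

0


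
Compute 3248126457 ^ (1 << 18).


3248126457 ^ (1 << 18) = 3248126457 ^ 262144 = 3248388601

3248388601


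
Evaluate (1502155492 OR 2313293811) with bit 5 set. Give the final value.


Step 1: 1502155492 | 2313293811 = 3656065015
Step 2: 3656065015 | (1 << 5) = 3656065015 | 32 = 3656065015

3656065015


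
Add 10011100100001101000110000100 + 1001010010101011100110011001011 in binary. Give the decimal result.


10011100100001101000110000100 + 1001010010101011100110011001011 = 1011101111001101001111001001111 = 1575394895

1575394895


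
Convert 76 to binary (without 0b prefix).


76 = 1001100 in binary

1001100


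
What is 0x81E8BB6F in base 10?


81E8BB6F hex = 2179513199 decimal

2179513199


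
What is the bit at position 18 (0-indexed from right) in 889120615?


0b110100111111101110011101100111, position 18 = 1

1


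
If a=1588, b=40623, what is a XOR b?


1588 ^ 40623 = 39067

39067


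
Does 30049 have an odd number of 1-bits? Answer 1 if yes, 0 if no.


0b111010101100001 has 8 ones => parity 0

0


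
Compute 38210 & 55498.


0b1001010101000010 & 0b1101100011001010 = 0b1001000001000010 = 36930

36930


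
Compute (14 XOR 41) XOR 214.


Step 1: 14 ^ 41 = 39
Step 2: 39 ^ 214 = 241

241


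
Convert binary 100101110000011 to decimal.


100101110000011 in decimal = 19331

19331


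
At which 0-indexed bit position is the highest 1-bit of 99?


0b1100011. Highest set bit at position 6

6


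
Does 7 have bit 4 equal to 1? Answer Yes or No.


0b111, bit 4 = 0. No

No


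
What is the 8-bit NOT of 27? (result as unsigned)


~0b11011 = 0b11100100 = 228 (8-bit unsigned)

228


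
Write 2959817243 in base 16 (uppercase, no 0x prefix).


2959817243 = B06B3A1B hex

B06B3A1B


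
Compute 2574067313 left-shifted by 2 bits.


0b10011001011011010010011001110001 << 2 = 0b1001100101101101001001100111000100 = 10296269252

10296269252


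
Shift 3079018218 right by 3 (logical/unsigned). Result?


0b10110111100001100001011011101010 >> 3 = 0b10110111100001100001011011101 = 384877277

384877277


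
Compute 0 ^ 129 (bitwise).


0b0 ^ 0b10000001 = 0b10000001 = 129

129


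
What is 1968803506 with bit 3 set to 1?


1968803506 | (1 << 3) = 1968803506 | 8 = 1968803514

1968803514


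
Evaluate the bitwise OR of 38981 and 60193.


0b1001100001000101 | 0b1110101100100001 = 0b1111101101100101 = 64357

64357


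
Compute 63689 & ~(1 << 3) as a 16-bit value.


63689 & ~(1 << 3) = 63681

63681


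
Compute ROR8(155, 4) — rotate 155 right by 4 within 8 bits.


Rotate 0b10011011 right by 4 (8-bit) = 0b10111001 = 185

185


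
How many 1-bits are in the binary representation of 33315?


0b1000001000100011 has 5 set bits

5


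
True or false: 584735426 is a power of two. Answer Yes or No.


0b100010110110100101101011000010. Multiple bits set => No

No


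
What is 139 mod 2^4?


139 & 15 = 11

11


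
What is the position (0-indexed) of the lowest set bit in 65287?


0b1111111100000111. Lowest set bit at position 0

0


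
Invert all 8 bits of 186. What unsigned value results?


186 ^ 255 = 69

69


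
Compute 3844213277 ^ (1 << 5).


3844213277 ^ (1 << 5) = 3844213277 ^ 32 = 3844213309

3844213309


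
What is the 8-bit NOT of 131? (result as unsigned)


~0b10000011 = 0b1111100 = 124 (8-bit unsigned)

124


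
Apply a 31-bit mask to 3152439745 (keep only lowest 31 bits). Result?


3152439745 & 2147483647 = 1004956097

1004956097


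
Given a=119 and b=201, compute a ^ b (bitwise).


119 ^ 201 = 190

190


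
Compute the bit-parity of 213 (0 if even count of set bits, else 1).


0b11010101 has 5 ones => parity 1

1


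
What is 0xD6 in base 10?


D6 hex = 214 decimal

214


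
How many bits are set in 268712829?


0b10000000001000011101101111101 has 13 set bits

13


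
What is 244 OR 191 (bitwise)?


0b11110100 | 0b10111111 = 0b11111111 = 255

255


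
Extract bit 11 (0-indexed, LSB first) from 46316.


0b1011010011101100, position 11 = 0

0


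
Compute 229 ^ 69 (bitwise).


0b11100101 ^ 0b1000101 = 0b10100000 = 160

160


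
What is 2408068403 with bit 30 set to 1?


2408068403 | (1 << 30) = 2408068403 | 1073741824 = 3481810227

3481810227


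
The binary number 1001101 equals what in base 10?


1001101 in decimal = 77

77


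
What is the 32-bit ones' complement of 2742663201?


2742663201 ^ 4294967295 = 1552304094

1552304094


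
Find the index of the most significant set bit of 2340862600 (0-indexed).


0b10001011100001101011101010001000. Highest set bit at position 31

31


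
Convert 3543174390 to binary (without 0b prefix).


3543174390 = 11010011001100001000110011110110 in binary

11010011001100001000110011110110


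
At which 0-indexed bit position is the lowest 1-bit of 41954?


0b1010001111100010. Lowest set bit at position 1

1


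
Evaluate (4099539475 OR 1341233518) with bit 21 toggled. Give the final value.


Step 1: 4099539475 | 1341233518 = 4294679423
Step 2: 4294679423 ^ (1 << 21) = 4294679423 ^ 2097152 = 4292582271

4292582271


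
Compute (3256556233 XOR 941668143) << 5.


Step 1: 3256556233 ^ 941668143 = 4198215142
Step 2: 4198215142 << 5 = 134342884544

134342884544


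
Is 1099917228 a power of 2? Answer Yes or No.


0b1000001100011110110011110101100. Multiple bits set => No

No


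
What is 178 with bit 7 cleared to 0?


178 & ~(1 << 7) = 50

50


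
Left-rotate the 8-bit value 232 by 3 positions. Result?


Rotate 0b11101000 left by 3 (8-bit) = 0b1000111 = 71

71


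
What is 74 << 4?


0b1001010 << 4 = 0b10010100000 = 1184

1184


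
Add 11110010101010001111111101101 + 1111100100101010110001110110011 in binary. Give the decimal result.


11110010101010001111111101101 + 1111100100101010110001110110011 = 10011010111010101000001110100000 = 2599060384

2599060384


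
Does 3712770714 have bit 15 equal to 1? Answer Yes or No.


0b11011101010011000110001010011010, bit 15 = 0. No

No


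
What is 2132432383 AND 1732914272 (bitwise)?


0b1111111000110100101010111111111 & 0b1100111010010100010110001100000 = 0b1100111000010100000010001100000 = 1728709728

1728709728


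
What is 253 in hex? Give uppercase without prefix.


253 = FD hex

FD


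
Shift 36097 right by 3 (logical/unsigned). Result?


0b1000110100000001 >> 3 = 0b1000110100000 = 4512

4512


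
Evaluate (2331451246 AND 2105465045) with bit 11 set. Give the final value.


Step 1: 2331451246 & 2105465045 = 141957188
Step 2: 141957188 | (1 << 11) = 141957188 | 2048 = 141957188

141957188


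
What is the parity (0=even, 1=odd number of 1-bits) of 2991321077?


0b10110010010010111110111111110101 has 21 ones => parity 1

1


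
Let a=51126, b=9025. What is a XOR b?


51126 ^ 9025 = 58615

58615


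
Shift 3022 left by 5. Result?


0b101111001110 << 5 = 0b10111100111000000 = 96704

96704


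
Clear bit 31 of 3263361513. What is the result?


3263361513 & ~(1 << 31) = 1115877865

1115877865


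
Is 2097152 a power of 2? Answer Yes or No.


0b1000000000000000000000. Only one bit set => Yes

Yes


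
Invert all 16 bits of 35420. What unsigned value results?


35420 ^ 65535 = 30115

30115


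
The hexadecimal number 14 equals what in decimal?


14 hex = 20 decimal

20


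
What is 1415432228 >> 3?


0b1010100010111011100100000100100 >> 3 = 0b1010100010111011100100000100 = 176929028

176929028


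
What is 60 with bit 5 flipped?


60 ^ (1 << 5) = 60 ^ 32 = 28

28


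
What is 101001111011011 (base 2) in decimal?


101001111011011 in decimal = 21467

21467


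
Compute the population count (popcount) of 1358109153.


0b1010000111100110001100111100001 has 15 set bits

15


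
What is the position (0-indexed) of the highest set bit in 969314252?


0b111001110001101000111111001100. Highest set bit at position 29

29


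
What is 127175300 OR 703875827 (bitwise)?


0b111100101001000101010000100 | 0b101001111101000100101011110011 = 0b101111111101001100101011110111 = 804571895

804571895


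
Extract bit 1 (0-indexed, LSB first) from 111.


0b1101111, position 1 = 1

1


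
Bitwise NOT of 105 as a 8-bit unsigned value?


~0b1101001 = 0b10010110 = 150 (8-bit unsigned)

150


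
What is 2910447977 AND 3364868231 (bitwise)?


0b10101101011110011110100101101001 & 0b11001000100011111101000010000111 = 0b10001000000010011100000000000001 = 2282340353

2282340353


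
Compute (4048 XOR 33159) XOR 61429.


Step 1: 4048 ^ 33159 = 36439
Step 2: 36439 ^ 61429 = 24994

24994


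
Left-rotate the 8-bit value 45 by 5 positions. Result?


Rotate 0b101101 left by 5 (8-bit) = 0b10100101 = 165

165


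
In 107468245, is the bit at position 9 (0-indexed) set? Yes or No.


0b110011001111101010111010101, bit 9 = 0. No

No


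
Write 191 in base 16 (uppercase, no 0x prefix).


191 = BF hex

BF


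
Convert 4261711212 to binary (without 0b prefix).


4261711212 = 11111110000001001000110101101100 in binary

11111110000001001000110101101100


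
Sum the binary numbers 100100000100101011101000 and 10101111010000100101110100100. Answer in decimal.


100100000100101011101000 + 10101111010000100101110100100 = 10110011110001001011010001100 = 377001612

377001612


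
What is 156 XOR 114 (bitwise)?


0b10011100 ^ 0b1110010 = 0b11101110 = 238

238


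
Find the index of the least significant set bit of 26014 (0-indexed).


0b110010110011110. Lowest set bit at position 1

1


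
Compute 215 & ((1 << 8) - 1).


215 & 255 = 215

215


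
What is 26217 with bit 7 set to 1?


26217 | (1 << 7) = 26217 | 128 = 26345

26345


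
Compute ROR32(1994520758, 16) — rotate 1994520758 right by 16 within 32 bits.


Rotate 0b1110110111000011111100010110110 right by 16 (32-bit) = 0b11111000101101100111011011100001 = 4172707553

4172707553


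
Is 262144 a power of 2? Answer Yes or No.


0b1000000000000000000. Only one bit set => Yes

Yes


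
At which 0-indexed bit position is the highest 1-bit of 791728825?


0b101111001100001101001010111001. Highest set bit at position 29

29


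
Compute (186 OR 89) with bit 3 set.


Step 1: 186 | 89 = 251
Step 2: 251 | (1 << 3) = 251 | 8 = 251

251


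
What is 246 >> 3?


0b11110110 >> 3 = 0b11110 = 30

30


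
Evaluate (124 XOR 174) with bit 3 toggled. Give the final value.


Step 1: 124 ^ 174 = 210
Step 2: 210 ^ (1 << 3) = 210 ^ 8 = 218

218


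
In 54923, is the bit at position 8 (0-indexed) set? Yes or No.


0b1101011010001011, bit 8 = 0. No

No


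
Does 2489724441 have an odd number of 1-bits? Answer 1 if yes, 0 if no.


0b10010100011001100010111000011001 has 14 ones => parity 0

0


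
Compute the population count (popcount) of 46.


0b101110 has 4 set bits

4


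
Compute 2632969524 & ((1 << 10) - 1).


2632969524 & 1023 = 308

308


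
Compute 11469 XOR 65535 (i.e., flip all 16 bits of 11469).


11469 ^ 65535 = 54066

54066


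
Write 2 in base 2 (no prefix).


2 = 10 in binary

10


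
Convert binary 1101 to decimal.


1101 in decimal = 13

13


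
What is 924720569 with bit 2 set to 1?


924720569 | (1 << 2) = 924720569 | 4 = 924720573

924720573


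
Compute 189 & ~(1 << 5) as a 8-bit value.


189 & ~(1 << 5) = 157

157


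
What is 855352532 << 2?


0b110010111110111010010011010100 << 2 = 0b11001011111011101001001101010000 = 3421410128

3421410128


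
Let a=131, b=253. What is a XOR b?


131 ^ 253 = 126

126


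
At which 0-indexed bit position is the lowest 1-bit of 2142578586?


0b1111111101101010010011110011010. Lowest set bit at position 1

1


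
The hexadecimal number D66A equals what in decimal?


D66A hex = 54890 decimal

54890


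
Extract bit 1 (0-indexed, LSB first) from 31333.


0b111101001100101, position 1 = 0

0


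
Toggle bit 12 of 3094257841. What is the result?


3094257841 ^ (1 << 12) = 3094257841 ^ 4096 = 3094261937

3094261937


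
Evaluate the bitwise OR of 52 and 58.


0b110100 | 0b111010 = 0b111110 = 62

62


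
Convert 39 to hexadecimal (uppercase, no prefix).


39 = 27 hex

27


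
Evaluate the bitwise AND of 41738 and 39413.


0b1010001100001010 & 0b1001100111110101 = 0b1000000100000000 = 33024

33024


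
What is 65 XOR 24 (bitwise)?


0b1000001 ^ 0b11000 = 0b1011001 = 89

89


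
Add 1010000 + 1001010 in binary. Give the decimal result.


1010000 + 1001010 = 10011010 = 154

154


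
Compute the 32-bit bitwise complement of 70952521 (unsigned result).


~0b100001110101010011001001001 = 0b11111011110001010101100110110110 = 4224014774 (32-bit unsigned)

4224014774


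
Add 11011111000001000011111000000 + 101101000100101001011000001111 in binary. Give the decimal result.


11011111000001000011111000000 + 101101000100101001011000001111 = 1001000111100110001110111001111 = 1223892431

1223892431


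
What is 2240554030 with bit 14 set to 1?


2240554030 | (1 << 14) = 2240554030 | 16384 = 2240570414

2240570414


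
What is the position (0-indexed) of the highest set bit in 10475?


0b10100011101011. Highest set bit at position 13

13


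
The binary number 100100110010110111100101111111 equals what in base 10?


100100110010110111100101111111 in decimal = 617314687

617314687


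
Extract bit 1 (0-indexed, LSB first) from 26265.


0b110011010011001, position 1 = 0

0


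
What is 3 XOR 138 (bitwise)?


0b11 ^ 0b10001010 = 0b10001001 = 137

137


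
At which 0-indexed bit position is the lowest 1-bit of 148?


0b10010100. Lowest set bit at position 2

2


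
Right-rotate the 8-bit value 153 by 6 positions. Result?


Rotate 0b10011001 right by 6 (8-bit) = 0b1100110 = 102

102


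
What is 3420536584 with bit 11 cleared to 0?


3420536584 & ~(1 << 11) = 3420534536

3420534536


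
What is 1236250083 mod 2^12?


1236250083 & 4095 = 3555

3555


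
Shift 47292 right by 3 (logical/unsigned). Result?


0b1011100010111100 >> 3 = 0b1011100010111 = 5911

5911


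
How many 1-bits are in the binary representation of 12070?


0b10111100100110 has 8 set bits

8


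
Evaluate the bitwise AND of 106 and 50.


0b1101010 & 0b110010 = 0b100010 = 34

34


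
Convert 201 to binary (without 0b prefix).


201 = 11001001 in binary

11001001


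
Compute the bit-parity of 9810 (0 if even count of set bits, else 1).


0b10011001010010 has 6 ones => parity 0

0


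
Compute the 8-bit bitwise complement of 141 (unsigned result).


~0b10001101 = 0b1110010 = 114 (8-bit unsigned)

114


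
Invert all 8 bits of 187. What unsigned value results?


187 ^ 255 = 68

68


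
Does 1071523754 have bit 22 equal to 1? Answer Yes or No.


0b111111110111100010011110101010, bit 22 = 1. Yes

Yes


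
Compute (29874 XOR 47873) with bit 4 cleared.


Step 1: 29874 ^ 47873 = 53171
Step 2: 53171 & ~(1 << 4) = 53155

53155


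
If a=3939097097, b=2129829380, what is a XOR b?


3939097097 ^ 2129829380 = 2486912013

2486912013


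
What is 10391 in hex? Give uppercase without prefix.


10391 = 2897 hex

2897


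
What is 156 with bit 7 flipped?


156 ^ (1 << 7) = 156 ^ 128 = 28

28


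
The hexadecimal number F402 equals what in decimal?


F402 hex = 62466 decimal

62466


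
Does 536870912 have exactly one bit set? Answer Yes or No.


0b100000000000000000000000000000. Only one bit set => Yes

Yes


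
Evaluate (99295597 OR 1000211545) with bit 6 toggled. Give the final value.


Step 1: 99295597 | 1000211545 = 1073685885
Step 2: 1073685885 ^ (1 << 6) = 1073685885 ^ 64 = 1073685821

1073685821


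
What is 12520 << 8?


0b11000011101000 << 8 = 0b1100001110100000000000 = 3205120

3205120


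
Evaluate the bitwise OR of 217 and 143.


0b11011001 | 0b10001111 = 0b11011111 = 223

223


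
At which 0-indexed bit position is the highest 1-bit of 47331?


0b1011100011100011. Highest set bit at position 15

15


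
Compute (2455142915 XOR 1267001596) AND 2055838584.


Step 1: 2455142915 ^ 1267001596 = 3654445823
Step 2: 3654445823 & 2055838584 = 1484786296

1484786296


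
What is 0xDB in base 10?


DB hex = 219 decimal

219


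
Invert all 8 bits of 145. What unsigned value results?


145 ^ 255 = 110

110


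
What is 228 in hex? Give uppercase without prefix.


228 = E4 hex

E4


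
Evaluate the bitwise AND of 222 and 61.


0b11011110 & 0b111101 = 0b11100 = 28

28


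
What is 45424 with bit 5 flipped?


45424 ^ (1 << 5) = 45424 ^ 32 = 45392

45392


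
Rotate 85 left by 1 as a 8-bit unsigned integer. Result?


Rotate 0b1010101 left by 1 (8-bit) = 0b10101010 = 170

170


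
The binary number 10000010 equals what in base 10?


10000010 in decimal = 130

130


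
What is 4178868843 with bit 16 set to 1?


4178868843 | (1 << 16) = 4178868843 | 65536 = 4178934379

4178934379


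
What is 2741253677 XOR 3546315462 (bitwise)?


0b10100011011001000011011000101101 ^ 0b11010011011000000111101011000110 = 0b1110000000001000100110011101011 = 1879330027

1879330027


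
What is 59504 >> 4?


0b1110100001110000 >> 4 = 0b111010000111 = 3719

3719


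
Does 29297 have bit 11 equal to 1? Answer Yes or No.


0b111001001110001, bit 11 = 0. No

No


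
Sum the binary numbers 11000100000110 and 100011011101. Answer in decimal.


11000100000110 + 100011011101 = 11100111100011 = 14819

14819


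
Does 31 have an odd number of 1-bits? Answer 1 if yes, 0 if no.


0b11111 has 5 ones => parity 1

1


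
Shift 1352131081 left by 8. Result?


0b1010000100101111110001000001001 << 8 = 0b101000010010111111000100000100100000000 = 346145556736

346145556736


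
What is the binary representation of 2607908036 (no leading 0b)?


2607908036 = 10011011011100011000010011000100 in binary

10011011011100011000010011000100


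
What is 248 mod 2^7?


248 & 127 = 120

120


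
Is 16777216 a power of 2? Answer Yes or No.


0b1000000000000000000000000. Only one bit set => Yes

Yes


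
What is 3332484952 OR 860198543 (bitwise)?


0b11000110101000011010111101011000 | 0b110011010001011001011010001111 = 0b11110111111001011011111111011111 = 4159029215

4159029215


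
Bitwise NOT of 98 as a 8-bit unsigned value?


~0b1100010 = 0b10011101 = 157 (8-bit unsigned)

157


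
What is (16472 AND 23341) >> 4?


Step 1: 16472 & 23341 = 16392
Step 2: 16392 >> 4 = 1024

1024
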